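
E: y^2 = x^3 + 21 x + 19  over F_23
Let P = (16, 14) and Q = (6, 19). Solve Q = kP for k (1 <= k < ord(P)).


Enumerate multiples of P until we hit Q = (6, 19):
  1P = (16, 14)
  2P = (4, 12)
  3P = (19, 20)
  4P = (15, 11)
  5P = (1, 8)
  6P = (8, 3)
  7P = (7, 7)
  8P = (6, 4)
  9P = (2, 0)
  10P = (6, 19)
Match found at i = 10.

k = 10


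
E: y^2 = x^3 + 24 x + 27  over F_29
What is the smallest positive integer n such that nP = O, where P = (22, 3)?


Compute successive multiples of P until we hit O:
  1P = (22, 3)
  2P = (7, 4)
  3P = (4, 19)
  4P = (2, 5)
  5P = (14, 2)
  6P = (27, 0)
  7P = (14, 27)
  8P = (2, 24)
  ... (continuing to 12P)
  12P = O

ord(P) = 12


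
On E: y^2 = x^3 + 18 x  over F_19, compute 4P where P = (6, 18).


k = 4 = 100_2 (binary, LSB first: 001)
Double-and-add from P = (6, 18):
  bit 0 = 0: acc unchanged = O
  bit 1 = 0: acc unchanged = O
  bit 2 = 1: acc = O + (6, 1) = (6, 1)

4P = (6, 1)


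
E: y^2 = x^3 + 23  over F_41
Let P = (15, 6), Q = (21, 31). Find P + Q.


P != Q, so use the chord formula.
s = (y2 - y1) / (x2 - x1) = (25) / (6) mod 41 = 11
x3 = s^2 - x1 - x2 mod 41 = 11^2 - 15 - 21 = 3
y3 = s (x1 - x3) - y1 mod 41 = 11 * (15 - 3) - 6 = 3

P + Q = (3, 3)


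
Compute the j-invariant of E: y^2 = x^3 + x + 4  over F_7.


Delta = -16(4 a^3 + 27 b^2) mod 7 = 3
-1728 * (4 a)^3 = -1728 * (4*1)^3 mod 7 = 1
j = 1 * 3^(-1) mod 7 = 5

j = 5 (mod 7)


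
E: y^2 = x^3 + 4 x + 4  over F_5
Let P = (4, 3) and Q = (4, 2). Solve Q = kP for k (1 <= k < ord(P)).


Enumerate multiples of P until we hit Q = (4, 2):
  1P = (4, 3)
  2P = (1, 3)
  3P = (0, 2)
  4P = (2, 0)
  5P = (0, 3)
  6P = (1, 2)
  7P = (4, 2)
Match found at i = 7.

k = 7


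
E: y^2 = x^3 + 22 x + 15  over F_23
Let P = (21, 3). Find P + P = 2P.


Doubling: s = (3 x1^2 + a) / (2 y1)
s = (3*21^2 + 22) / (2*3) mod 23 = 21
x3 = s^2 - 2 x1 mod 23 = 21^2 - 2*21 = 8
y3 = s (x1 - x3) - y1 mod 23 = 21 * (21 - 8) - 3 = 17

2P = (8, 17)


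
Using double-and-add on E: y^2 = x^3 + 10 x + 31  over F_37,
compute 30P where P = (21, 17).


k = 30 = 11110_2 (binary, LSB first: 01111)
Double-and-add from P = (21, 17):
  bit 0 = 0: acc unchanged = O
  bit 1 = 1: acc = O + (28, 10) = (28, 10)
  bit 2 = 1: acc = (28, 10) + (34, 14) = (33, 36)
  bit 3 = 1: acc = (33, 36) + (6, 23) = (23, 25)
  bit 4 = 1: acc = (23, 25) + (32, 2) = (10, 24)

30P = (10, 24)


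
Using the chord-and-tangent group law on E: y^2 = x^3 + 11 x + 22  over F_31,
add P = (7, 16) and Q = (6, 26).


P != Q, so use the chord formula.
s = (y2 - y1) / (x2 - x1) = (10) / (30) mod 31 = 21
x3 = s^2 - x1 - x2 mod 31 = 21^2 - 7 - 6 = 25
y3 = s (x1 - x3) - y1 mod 31 = 21 * (7 - 25) - 16 = 9

P + Q = (25, 9)


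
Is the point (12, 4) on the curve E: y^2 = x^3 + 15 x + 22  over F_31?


Check whether y^2 = x^3 + 15 x + 22 (mod 31) for (x, y) = (12, 4).
LHS: y^2 = 4^2 mod 31 = 16
RHS: x^3 + 15 x + 22 = 12^3 + 15*12 + 22 mod 31 = 8
LHS != RHS

No, not on the curve


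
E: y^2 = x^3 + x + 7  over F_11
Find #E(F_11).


For each x in F_11, count y with y^2 = x^3 + 1 x + 7 mod 11:
  x = 1: RHS = 9, y in [3, 8]  -> 2 point(s)
  x = 3: RHS = 4, y in [2, 9]  -> 2 point(s)
  x = 4: RHS = 9, y in [3, 8]  -> 2 point(s)
  x = 5: RHS = 5, y in [4, 7]  -> 2 point(s)
  x = 6: RHS = 9, y in [3, 8]  -> 2 point(s)
  x = 7: RHS = 5, y in [4, 7]  -> 2 point(s)
  x = 10: RHS = 5, y in [4, 7]  -> 2 point(s)
Affine points: 14. Add the point at infinity: total = 15.

#E(F_11) = 15


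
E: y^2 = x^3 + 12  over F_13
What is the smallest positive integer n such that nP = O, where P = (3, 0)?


Compute successive multiples of P until we hit O:
  1P = (3, 0)
  2P = O

ord(P) = 2


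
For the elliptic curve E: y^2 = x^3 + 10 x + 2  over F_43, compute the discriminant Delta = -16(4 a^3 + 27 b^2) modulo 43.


4 a^3 + 27 b^2 = 4*10^3 + 27*2^2 = 4000 + 108 = 4108
Delta = -16 * (4108) = -65728
Delta mod 43 = 19

Delta = 19 (mod 43)


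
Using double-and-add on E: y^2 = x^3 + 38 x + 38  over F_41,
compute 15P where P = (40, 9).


k = 15 = 1111_2 (binary, LSB first: 1111)
Double-and-add from P = (40, 9):
  bit 0 = 1: acc = O + (40, 9) = (40, 9)
  bit 1 = 1: acc = (40, 9) + (2, 32) = (35, 2)
  bit 2 = 1: acc = (35, 2) + (27, 1) = (4, 7)
  bit 3 = 1: acc = (4, 7) + (7, 27) = (38, 26)

15P = (38, 26)


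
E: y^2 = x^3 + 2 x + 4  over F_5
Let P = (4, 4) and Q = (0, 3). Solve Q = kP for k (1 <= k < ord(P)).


Enumerate multiples of P until we hit Q = (0, 3):
  1P = (4, 4)
  2P = (2, 1)
  3P = (0, 2)
  4P = (0, 3)
Match found at i = 4.

k = 4


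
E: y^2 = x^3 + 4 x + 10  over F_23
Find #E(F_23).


For each x in F_23, count y with y^2 = x^3 + 4 x + 10 mod 23:
  x = 2: RHS = 3, y in [7, 16]  -> 2 point(s)
  x = 3: RHS = 3, y in [7, 16]  -> 2 point(s)
  x = 7: RHS = 13, y in [6, 17]  -> 2 point(s)
  x = 8: RHS = 2, y in [5, 18]  -> 2 point(s)
  x = 9: RHS = 16, y in [4, 19]  -> 2 point(s)
  x = 14: RHS = 4, y in [2, 21]  -> 2 point(s)
  x = 15: RHS = 18, y in [8, 15]  -> 2 point(s)
  x = 17: RHS = 0, y in [0]  -> 1 point(s)
  x = 18: RHS = 3, y in [7, 16]  -> 2 point(s)
Affine points: 17. Add the point at infinity: total = 18.

#E(F_23) = 18


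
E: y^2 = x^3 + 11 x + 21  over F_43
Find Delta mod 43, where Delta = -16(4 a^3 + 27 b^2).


4 a^3 + 27 b^2 = 4*11^3 + 27*21^2 = 5324 + 11907 = 17231
Delta = -16 * (17231) = -275696
Delta mod 43 = 20

Delta = 20 (mod 43)


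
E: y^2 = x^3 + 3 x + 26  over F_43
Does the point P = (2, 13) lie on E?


Check whether y^2 = x^3 + 3 x + 26 (mod 43) for (x, y) = (2, 13).
LHS: y^2 = 13^2 mod 43 = 40
RHS: x^3 + 3 x + 26 = 2^3 + 3*2 + 26 mod 43 = 40
LHS = RHS

Yes, on the curve


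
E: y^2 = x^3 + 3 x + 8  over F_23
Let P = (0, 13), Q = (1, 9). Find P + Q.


P != Q, so use the chord formula.
s = (y2 - y1) / (x2 - x1) = (19) / (1) mod 23 = 19
x3 = s^2 - x1 - x2 mod 23 = 19^2 - 0 - 1 = 15
y3 = s (x1 - x3) - y1 mod 23 = 19 * (0 - 15) - 13 = 1

P + Q = (15, 1)


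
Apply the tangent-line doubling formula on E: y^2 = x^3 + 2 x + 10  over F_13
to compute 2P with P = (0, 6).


Doubling: s = (3 x1^2 + a) / (2 y1)
s = (3*0^2 + 2) / (2*6) mod 13 = 11
x3 = s^2 - 2 x1 mod 13 = 11^2 - 2*0 = 4
y3 = s (x1 - x3) - y1 mod 13 = 11 * (0 - 4) - 6 = 2

2P = (4, 2)


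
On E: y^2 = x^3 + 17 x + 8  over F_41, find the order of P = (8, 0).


Compute successive multiples of P until we hit O:
  1P = (8, 0)
  2P = O

ord(P) = 2


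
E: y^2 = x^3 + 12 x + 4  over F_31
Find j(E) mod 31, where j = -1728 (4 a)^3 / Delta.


Delta = -16(4 a^3 + 27 b^2) mod 31 = 17
-1728 * (4 a)^3 = -1728 * (4*12)^3 mod 31 = 27
j = 27 * 17^(-1) mod 31 = 18

j = 18 (mod 31)


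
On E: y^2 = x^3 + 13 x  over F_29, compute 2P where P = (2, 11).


Doubling: s = (3 x1^2 + a) / (2 y1)
s = (3*2^2 + 13) / (2*11) mod 29 = 13
x3 = s^2 - 2 x1 mod 29 = 13^2 - 2*2 = 20
y3 = s (x1 - x3) - y1 mod 29 = 13 * (2 - 20) - 11 = 16

2P = (20, 16)


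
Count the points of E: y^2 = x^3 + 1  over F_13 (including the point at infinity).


For each x in F_13, count y with y^2 = x^3 + 0 x + 1 mod 13:
  x = 0: RHS = 1, y in [1, 12]  -> 2 point(s)
  x = 2: RHS = 9, y in [3, 10]  -> 2 point(s)
  x = 4: RHS = 0, y in [0]  -> 1 point(s)
  x = 5: RHS = 9, y in [3, 10]  -> 2 point(s)
  x = 6: RHS = 9, y in [3, 10]  -> 2 point(s)
  x = 10: RHS = 0, y in [0]  -> 1 point(s)
  x = 12: RHS = 0, y in [0]  -> 1 point(s)
Affine points: 11. Add the point at infinity: total = 12.

#E(F_13) = 12


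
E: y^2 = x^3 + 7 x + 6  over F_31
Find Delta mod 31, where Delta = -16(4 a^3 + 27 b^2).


4 a^3 + 27 b^2 = 4*7^3 + 27*6^2 = 1372 + 972 = 2344
Delta = -16 * (2344) = -37504
Delta mod 31 = 6

Delta = 6 (mod 31)


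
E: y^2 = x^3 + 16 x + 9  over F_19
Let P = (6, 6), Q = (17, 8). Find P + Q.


P != Q, so use the chord formula.
s = (y2 - y1) / (x2 - x1) = (2) / (11) mod 19 = 14
x3 = s^2 - x1 - x2 mod 19 = 14^2 - 6 - 17 = 2
y3 = s (x1 - x3) - y1 mod 19 = 14 * (6 - 2) - 6 = 12

P + Q = (2, 12)


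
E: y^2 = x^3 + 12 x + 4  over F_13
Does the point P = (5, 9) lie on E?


Check whether y^2 = x^3 + 12 x + 4 (mod 13) for (x, y) = (5, 9).
LHS: y^2 = 9^2 mod 13 = 3
RHS: x^3 + 12 x + 4 = 5^3 + 12*5 + 4 mod 13 = 7
LHS != RHS

No, not on the curve


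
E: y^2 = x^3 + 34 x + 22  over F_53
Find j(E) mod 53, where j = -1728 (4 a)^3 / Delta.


Delta = -16(4 a^3 + 27 b^2) mod 53 = 27
-1728 * (4 a)^3 = -1728 * (4*34)^3 mod 53 = 6
j = 6 * 27^(-1) mod 53 = 12

j = 12 (mod 53)


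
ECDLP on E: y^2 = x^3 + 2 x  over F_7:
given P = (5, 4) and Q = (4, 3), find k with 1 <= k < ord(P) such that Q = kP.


Enumerate multiples of P until we hit Q = (4, 3):
  1P = (5, 4)
  2P = (4, 3)
Match found at i = 2.

k = 2


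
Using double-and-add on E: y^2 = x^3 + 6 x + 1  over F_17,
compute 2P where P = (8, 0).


k = 2 = 10_2 (binary, LSB first: 01)
Double-and-add from P = (8, 0):
  bit 0 = 0: acc unchanged = O
  bit 1 = 1: acc = O + O = O

2P = O


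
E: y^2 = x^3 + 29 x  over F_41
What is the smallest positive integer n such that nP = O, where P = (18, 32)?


Compute successive multiples of P until we hit O:
  1P = (18, 32)
  2P = (25, 27)
  3P = (37, 5)
  4P = (23, 1)
  5P = (4, 37)
  6P = (39, 37)
  7P = (2, 5)
  8P = (16, 38)
  ... (continuing to 17P)
  17P = O

ord(P) = 17


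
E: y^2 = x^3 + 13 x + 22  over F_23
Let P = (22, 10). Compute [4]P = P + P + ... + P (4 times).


k = 4 = 100_2 (binary, LSB first: 001)
Double-and-add from P = (22, 10):
  bit 0 = 0: acc unchanged = O
  bit 1 = 0: acc unchanged = O
  bit 2 = 1: acc = O + (16, 18) = (16, 18)

4P = (16, 18)


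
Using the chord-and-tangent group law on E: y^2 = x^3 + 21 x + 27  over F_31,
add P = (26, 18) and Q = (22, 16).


P != Q, so use the chord formula.
s = (y2 - y1) / (x2 - x1) = (29) / (27) mod 31 = 16
x3 = s^2 - x1 - x2 mod 31 = 16^2 - 26 - 22 = 22
y3 = s (x1 - x3) - y1 mod 31 = 16 * (26 - 22) - 18 = 15

P + Q = (22, 15)


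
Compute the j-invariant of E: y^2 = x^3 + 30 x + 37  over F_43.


Delta = -16(4 a^3 + 27 b^2) mod 43 = 12
-1728 * (4 a)^3 = -1728 * (4*30)^3 mod 43 = 27
j = 27 * 12^(-1) mod 43 = 13

j = 13 (mod 43)


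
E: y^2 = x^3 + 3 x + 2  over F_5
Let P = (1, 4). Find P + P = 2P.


Doubling: s = (3 x1^2 + a) / (2 y1)
s = (3*1^2 + 3) / (2*4) mod 5 = 2
x3 = s^2 - 2 x1 mod 5 = 2^2 - 2*1 = 2
y3 = s (x1 - x3) - y1 mod 5 = 2 * (1 - 2) - 4 = 4

2P = (2, 4)


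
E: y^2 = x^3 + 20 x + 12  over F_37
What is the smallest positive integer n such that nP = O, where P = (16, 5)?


Compute successive multiples of P until we hit O:
  1P = (16, 5)
  2P = (31, 34)
  3P = (36, 18)
  4P = (19, 6)
  5P = (35, 1)
  6P = (13, 8)
  7P = (9, 25)
  8P = (33, 33)
  ... (continuing to 46P)
  46P = O

ord(P) = 46


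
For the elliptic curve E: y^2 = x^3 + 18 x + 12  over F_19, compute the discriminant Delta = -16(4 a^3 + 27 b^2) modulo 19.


4 a^3 + 27 b^2 = 4*18^3 + 27*12^2 = 23328 + 3888 = 27216
Delta = -16 * (27216) = -435456
Delta mod 19 = 5

Delta = 5 (mod 19)


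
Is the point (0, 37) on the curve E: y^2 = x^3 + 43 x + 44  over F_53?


Check whether y^2 = x^3 + 43 x + 44 (mod 53) for (x, y) = (0, 37).
LHS: y^2 = 37^2 mod 53 = 44
RHS: x^3 + 43 x + 44 = 0^3 + 43*0 + 44 mod 53 = 44
LHS = RHS

Yes, on the curve


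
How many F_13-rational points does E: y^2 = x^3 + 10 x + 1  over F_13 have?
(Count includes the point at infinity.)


For each x in F_13, count y with y^2 = x^3 + 10 x + 1 mod 13:
  x = 0: RHS = 1, y in [1, 12]  -> 2 point(s)
  x = 1: RHS = 12, y in [5, 8]  -> 2 point(s)
  x = 2: RHS = 3, y in [4, 9]  -> 2 point(s)
  x = 4: RHS = 1, y in [1, 12]  -> 2 point(s)
  x = 6: RHS = 4, y in [2, 11]  -> 2 point(s)
  x = 9: RHS = 1, y in [1, 12]  -> 2 point(s)
  x = 10: RHS = 9, y in [3, 10]  -> 2 point(s)
  x = 11: RHS = 12, y in [5, 8]  -> 2 point(s)
  x = 12: RHS = 3, y in [4, 9]  -> 2 point(s)
Affine points: 18. Add the point at infinity: total = 19.

#E(F_13) = 19


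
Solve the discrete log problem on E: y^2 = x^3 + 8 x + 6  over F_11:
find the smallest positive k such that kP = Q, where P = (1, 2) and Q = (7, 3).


Enumerate multiples of P until we hit Q = (7, 3):
  1P = (1, 2)
  2P = (9, 9)
  3P = (4, 5)
  4P = (7, 3)
Match found at i = 4.

k = 4


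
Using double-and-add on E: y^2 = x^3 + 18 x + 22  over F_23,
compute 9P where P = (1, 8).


k = 9 = 1001_2 (binary, LSB first: 1001)
Double-and-add from P = (1, 8):
  bit 0 = 1: acc = O + (1, 8) = (1, 8)
  bit 1 = 0: acc unchanged = (1, 8)
  bit 2 = 0: acc unchanged = (1, 8)
  bit 3 = 1: acc = (1, 8) + (22, 7) = (6, 1)

9P = (6, 1)


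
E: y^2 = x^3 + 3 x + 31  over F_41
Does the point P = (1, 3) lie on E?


Check whether y^2 = x^3 + 3 x + 31 (mod 41) for (x, y) = (1, 3).
LHS: y^2 = 3^2 mod 41 = 9
RHS: x^3 + 3 x + 31 = 1^3 + 3*1 + 31 mod 41 = 35
LHS != RHS

No, not on the curve


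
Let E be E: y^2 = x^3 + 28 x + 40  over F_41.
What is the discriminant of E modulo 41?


4 a^3 + 27 b^2 = 4*28^3 + 27*40^2 = 87808 + 43200 = 131008
Delta = -16 * (131008) = -2096128
Delta mod 41 = 38

Delta = 38 (mod 41)


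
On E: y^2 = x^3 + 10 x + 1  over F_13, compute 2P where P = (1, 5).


Doubling: s = (3 x1^2 + a) / (2 y1)
s = (3*1^2 + 10) / (2*5) mod 13 = 0
x3 = s^2 - 2 x1 mod 13 = 0^2 - 2*1 = 11
y3 = s (x1 - x3) - y1 mod 13 = 0 * (1 - 11) - 5 = 8

2P = (11, 8)


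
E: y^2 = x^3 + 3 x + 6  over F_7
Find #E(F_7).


For each x in F_7, count y with y^2 = x^3 + 3 x + 6 mod 7:
  x = 3: RHS = 0, y in [0]  -> 1 point(s)
  x = 6: RHS = 2, y in [3, 4]  -> 2 point(s)
Affine points: 3. Add the point at infinity: total = 4.

#E(F_7) = 4


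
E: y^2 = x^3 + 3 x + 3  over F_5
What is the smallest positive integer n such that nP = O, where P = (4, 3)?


Compute successive multiples of P until we hit O:
  1P = (4, 3)
  2P = (3, 3)
  3P = (3, 2)
  4P = (4, 2)
  5P = O

ord(P) = 5


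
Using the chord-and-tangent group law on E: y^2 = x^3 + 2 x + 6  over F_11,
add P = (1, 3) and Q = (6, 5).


P != Q, so use the chord formula.
s = (y2 - y1) / (x2 - x1) = (2) / (5) mod 11 = 7
x3 = s^2 - x1 - x2 mod 11 = 7^2 - 1 - 6 = 9
y3 = s (x1 - x3) - y1 mod 11 = 7 * (1 - 9) - 3 = 7

P + Q = (9, 7)


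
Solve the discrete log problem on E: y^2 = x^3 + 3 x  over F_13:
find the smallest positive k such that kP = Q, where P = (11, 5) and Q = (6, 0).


Enumerate multiples of P until we hit Q = (6, 0):
  1P = (11, 5)
  2P = (3, 7)
  3P = (8, 4)
  4P = (10, 4)
  5P = (6, 0)
Match found at i = 5.

k = 5


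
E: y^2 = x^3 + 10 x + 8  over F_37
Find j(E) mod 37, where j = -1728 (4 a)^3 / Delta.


Delta = -16(4 a^3 + 27 b^2) mod 37 = 1
-1728 * (4 a)^3 = -1728 * (4*10)^3 mod 37 = 1
j = 1 * 1^(-1) mod 37 = 1

j = 1 (mod 37)


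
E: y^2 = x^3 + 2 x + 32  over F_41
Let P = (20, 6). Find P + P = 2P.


Doubling: s = (3 x1^2 + a) / (2 y1)
s = (3*20^2 + 2) / (2*6) mod 41 = 25
x3 = s^2 - 2 x1 mod 41 = 25^2 - 2*20 = 11
y3 = s (x1 - x3) - y1 mod 41 = 25 * (20 - 11) - 6 = 14

2P = (11, 14)


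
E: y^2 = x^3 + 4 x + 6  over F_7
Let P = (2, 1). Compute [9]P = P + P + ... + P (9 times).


k = 9 = 1001_2 (binary, LSB first: 1001)
Double-and-add from P = (2, 1):
  bit 0 = 1: acc = O + (2, 1) = (2, 1)
  bit 1 = 0: acc unchanged = (2, 1)
  bit 2 = 0: acc unchanged = (2, 1)
  bit 3 = 1: acc = (2, 1) + (5, 2) = (4, 3)

9P = (4, 3)


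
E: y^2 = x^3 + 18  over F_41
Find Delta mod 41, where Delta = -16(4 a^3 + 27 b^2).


4 a^3 + 27 b^2 = 4*0^3 + 27*18^2 = 0 + 8748 = 8748
Delta = -16 * (8748) = -139968
Delta mod 41 = 6

Delta = 6 (mod 41)


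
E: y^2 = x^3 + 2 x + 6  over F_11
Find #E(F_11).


For each x in F_11, count y with y^2 = x^3 + 2 x + 6 mod 11:
  x = 1: RHS = 9, y in [3, 8]  -> 2 point(s)
  x = 4: RHS = 1, y in [1, 10]  -> 2 point(s)
  x = 5: RHS = 9, y in [3, 8]  -> 2 point(s)
  x = 6: RHS = 3, y in [5, 6]  -> 2 point(s)
  x = 7: RHS = 0, y in [0]  -> 1 point(s)
  x = 9: RHS = 5, y in [4, 7]  -> 2 point(s)
  x = 10: RHS = 3, y in [5, 6]  -> 2 point(s)
Affine points: 13. Add the point at infinity: total = 14.

#E(F_11) = 14


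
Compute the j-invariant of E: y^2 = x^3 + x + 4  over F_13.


Delta = -16(4 a^3 + 27 b^2) mod 13 = 5
-1728 * (4 a)^3 = -1728 * (4*1)^3 mod 13 = 12
j = 12 * 5^(-1) mod 13 = 5

j = 5 (mod 13)


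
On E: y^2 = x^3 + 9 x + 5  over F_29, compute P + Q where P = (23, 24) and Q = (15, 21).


P != Q, so use the chord formula.
s = (y2 - y1) / (x2 - x1) = (26) / (21) mod 29 = 4
x3 = s^2 - x1 - x2 mod 29 = 4^2 - 23 - 15 = 7
y3 = s (x1 - x3) - y1 mod 29 = 4 * (23 - 7) - 24 = 11

P + Q = (7, 11)


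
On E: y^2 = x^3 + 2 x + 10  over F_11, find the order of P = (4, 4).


Compute successive multiples of P until we hit O:
  1P = (4, 4)
  2P = (7, 2)
  3P = (9, 3)
  4P = (2, 0)
  5P = (9, 8)
  6P = (7, 9)
  7P = (4, 7)
  8P = O

ord(P) = 8


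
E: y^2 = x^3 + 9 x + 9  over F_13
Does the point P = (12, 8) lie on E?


Check whether y^2 = x^3 + 9 x + 9 (mod 13) for (x, y) = (12, 8).
LHS: y^2 = 8^2 mod 13 = 12
RHS: x^3 + 9 x + 9 = 12^3 + 9*12 + 9 mod 13 = 12
LHS = RHS

Yes, on the curve


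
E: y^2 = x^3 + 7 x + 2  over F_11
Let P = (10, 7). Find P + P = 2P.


Doubling: s = (3 x1^2 + a) / (2 y1)
s = (3*10^2 + 7) / (2*7) mod 11 = 7
x3 = s^2 - 2 x1 mod 11 = 7^2 - 2*10 = 7
y3 = s (x1 - x3) - y1 mod 11 = 7 * (10 - 7) - 7 = 3

2P = (7, 3)


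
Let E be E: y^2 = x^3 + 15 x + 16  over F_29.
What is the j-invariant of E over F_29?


Delta = -16(4 a^3 + 27 b^2) mod 29 = 6
-1728 * (4 a)^3 = -1728 * (4*15)^3 mod 29 = 9
j = 9 * 6^(-1) mod 29 = 16

j = 16 (mod 29)


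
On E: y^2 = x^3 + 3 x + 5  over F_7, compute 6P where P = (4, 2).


k = 6 = 110_2 (binary, LSB first: 011)
Double-and-add from P = (4, 2):
  bit 0 = 0: acc unchanged = O
  bit 1 = 1: acc = O + (1, 3) = (1, 3)
  bit 2 = 1: acc = (1, 3) + (6, 6) = (4, 5)

6P = (4, 5)


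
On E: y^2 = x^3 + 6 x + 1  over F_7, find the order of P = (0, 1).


Compute successive multiples of P until we hit O:
  1P = (0, 1)
  2P = (2, 0)
  3P = (0, 6)
  4P = O

ord(P) = 4


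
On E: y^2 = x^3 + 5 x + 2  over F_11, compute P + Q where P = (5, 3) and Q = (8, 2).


P != Q, so use the chord formula.
s = (y2 - y1) / (x2 - x1) = (10) / (3) mod 11 = 7
x3 = s^2 - x1 - x2 mod 11 = 7^2 - 5 - 8 = 3
y3 = s (x1 - x3) - y1 mod 11 = 7 * (5 - 3) - 3 = 0

P + Q = (3, 0)


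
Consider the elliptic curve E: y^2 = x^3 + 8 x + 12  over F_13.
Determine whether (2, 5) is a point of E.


Check whether y^2 = x^3 + 8 x + 12 (mod 13) for (x, y) = (2, 5).
LHS: y^2 = 5^2 mod 13 = 12
RHS: x^3 + 8 x + 12 = 2^3 + 8*2 + 12 mod 13 = 10
LHS != RHS

No, not on the curve


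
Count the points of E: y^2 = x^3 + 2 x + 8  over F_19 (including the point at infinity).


For each x in F_19, count y with y^2 = x^3 + 2 x + 8 mod 19:
  x = 1: RHS = 11, y in [7, 12]  -> 2 point(s)
  x = 2: RHS = 1, y in [1, 18]  -> 2 point(s)
  x = 4: RHS = 4, y in [2, 17]  -> 2 point(s)
  x = 7: RHS = 4, y in [2, 17]  -> 2 point(s)
  x = 8: RHS = 4, y in [2, 17]  -> 2 point(s)
  x = 14: RHS = 6, y in [5, 14]  -> 2 point(s)
  x = 18: RHS = 5, y in [9, 10]  -> 2 point(s)
Affine points: 14. Add the point at infinity: total = 15.

#E(F_19) = 15


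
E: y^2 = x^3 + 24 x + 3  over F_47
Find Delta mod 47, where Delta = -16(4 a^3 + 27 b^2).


4 a^3 + 27 b^2 = 4*24^3 + 27*3^2 = 55296 + 243 = 55539
Delta = -16 * (55539) = -888624
Delta mod 47 = 5

Delta = 5 (mod 47)


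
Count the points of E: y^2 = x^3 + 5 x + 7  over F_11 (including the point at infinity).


For each x in F_11, count y with y^2 = x^3 + 5 x + 7 mod 11:
  x = 2: RHS = 3, y in [5, 6]  -> 2 point(s)
  x = 3: RHS = 5, y in [4, 7]  -> 2 point(s)
  x = 4: RHS = 3, y in [5, 6]  -> 2 point(s)
  x = 5: RHS = 3, y in [5, 6]  -> 2 point(s)
  x = 6: RHS = 0, y in [0]  -> 1 point(s)
  x = 7: RHS = 0, y in [0]  -> 1 point(s)
  x = 8: RHS = 9, y in [3, 8]  -> 2 point(s)
  x = 9: RHS = 0, y in [0]  -> 1 point(s)
  x = 10: RHS = 1, y in [1, 10]  -> 2 point(s)
Affine points: 15. Add the point at infinity: total = 16.

#E(F_11) = 16


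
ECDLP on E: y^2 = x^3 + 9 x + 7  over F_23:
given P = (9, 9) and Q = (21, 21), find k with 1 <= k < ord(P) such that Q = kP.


Enumerate multiples of P until we hit Q = (21, 21):
  1P = (9, 9)
  2P = (17, 17)
  3P = (21, 2)
  4P = (5, 4)
  5P = (12, 16)
  6P = (10, 4)
  7P = (6, 22)
  8P = (14, 5)
  9P = (8, 4)
  10P = (8, 19)
  11P = (14, 18)
  12P = (6, 1)
  13P = (10, 19)
  14P = (12, 7)
  15P = (5, 19)
  16P = (21, 21)
Match found at i = 16.

k = 16


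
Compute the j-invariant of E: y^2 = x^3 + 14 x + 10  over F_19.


Delta = -16(4 a^3 + 27 b^2) mod 19 = 7
-1728 * (4 a)^3 = -1728 * (4*14)^3 mod 19 = 18
j = 18 * 7^(-1) mod 19 = 8

j = 8 (mod 19)


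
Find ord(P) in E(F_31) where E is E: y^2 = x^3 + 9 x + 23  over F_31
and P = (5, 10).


Compute successive multiples of P until we hit O:
  1P = (5, 10)
  2P = (25, 30)
  3P = (2, 24)
  4P = (1, 23)
  5P = (22, 22)
  6P = (6, 13)
  7P = (29, 11)
  8P = (16, 27)
  ... (continuing to 20P)
  20P = O

ord(P) = 20


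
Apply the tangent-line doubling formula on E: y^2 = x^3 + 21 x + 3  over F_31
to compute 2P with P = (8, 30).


Doubling: s = (3 x1^2 + a) / (2 y1)
s = (3*8^2 + 21) / (2*30) mod 31 = 2
x3 = s^2 - 2 x1 mod 31 = 2^2 - 2*8 = 19
y3 = s (x1 - x3) - y1 mod 31 = 2 * (8 - 19) - 30 = 10

2P = (19, 10)


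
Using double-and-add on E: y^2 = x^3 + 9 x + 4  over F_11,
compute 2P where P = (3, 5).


k = 2 = 10_2 (binary, LSB first: 01)
Double-and-add from P = (3, 5):
  bit 0 = 0: acc unchanged = O
  bit 1 = 1: acc = O + (3, 6) = (3, 6)

2P = (3, 6)


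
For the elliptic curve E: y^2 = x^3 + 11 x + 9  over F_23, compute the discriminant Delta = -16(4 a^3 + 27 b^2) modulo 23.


4 a^3 + 27 b^2 = 4*11^3 + 27*9^2 = 5324 + 2187 = 7511
Delta = -16 * (7511) = -120176
Delta mod 23 = 22

Delta = 22 (mod 23)


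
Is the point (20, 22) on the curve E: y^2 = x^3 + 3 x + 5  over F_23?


Check whether y^2 = x^3 + 3 x + 5 (mod 23) for (x, y) = (20, 22).
LHS: y^2 = 22^2 mod 23 = 1
RHS: x^3 + 3 x + 5 = 20^3 + 3*20 + 5 mod 23 = 15
LHS != RHS

No, not on the curve


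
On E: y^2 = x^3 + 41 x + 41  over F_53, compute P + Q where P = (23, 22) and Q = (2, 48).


P != Q, so use the chord formula.
s = (y2 - y1) / (x2 - x1) = (26) / (32) mod 53 = 24
x3 = s^2 - x1 - x2 mod 53 = 24^2 - 23 - 2 = 21
y3 = s (x1 - x3) - y1 mod 53 = 24 * (23 - 21) - 22 = 26

P + Q = (21, 26)


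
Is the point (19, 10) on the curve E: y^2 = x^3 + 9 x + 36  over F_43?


Check whether y^2 = x^3 + 9 x + 36 (mod 43) for (x, y) = (19, 10).
LHS: y^2 = 10^2 mod 43 = 14
RHS: x^3 + 9 x + 36 = 19^3 + 9*19 + 36 mod 43 = 14
LHS = RHS

Yes, on the curve


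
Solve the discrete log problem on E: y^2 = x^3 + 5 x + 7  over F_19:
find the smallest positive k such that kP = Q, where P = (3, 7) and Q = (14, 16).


Enumerate multiples of P until we hit Q = (14, 16):
  1P = (3, 7)
  2P = (0, 8)
  3P = (14, 3)
  4P = (7, 10)
  5P = (6, 5)
  6P = (2, 5)
  7P = (18, 1)
  8P = (5, 9)
  9P = (12, 3)
  10P = (11, 5)
  11P = (11, 14)
  12P = (12, 16)
  13P = (5, 10)
  14P = (18, 18)
  15P = (2, 14)
  16P = (6, 14)
  17P = (7, 9)
  18P = (14, 16)
Match found at i = 18.

k = 18


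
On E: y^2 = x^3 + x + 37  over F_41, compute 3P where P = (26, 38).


k = 3 = 11_2 (binary, LSB first: 11)
Double-and-add from P = (26, 38):
  bit 0 = 1: acc = O + (26, 38) = (26, 38)
  bit 1 = 1: acc = (26, 38) + (32, 23) = (20, 29)

3P = (20, 29)


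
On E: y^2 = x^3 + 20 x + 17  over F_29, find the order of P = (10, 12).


Compute successive multiples of P until we hit O:
  1P = (10, 12)
  2P = (16, 24)
  3P = (7, 23)
  4P = (19, 21)
  5P = (1, 26)
  6P = (24, 13)
  7P = (28, 24)
  8P = (14, 24)
  ... (continuing to 17P)
  17P = O

ord(P) = 17


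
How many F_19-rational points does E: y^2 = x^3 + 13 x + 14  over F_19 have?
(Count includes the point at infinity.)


For each x in F_19, count y with y^2 = x^3 + 13 x + 14 mod 19:
  x = 1: RHS = 9, y in [3, 16]  -> 2 point(s)
  x = 3: RHS = 4, y in [2, 17]  -> 2 point(s)
  x = 4: RHS = 16, y in [4, 15]  -> 2 point(s)
  x = 6: RHS = 4, y in [2, 17]  -> 2 point(s)
  x = 7: RHS = 11, y in [7, 12]  -> 2 point(s)
  x = 9: RHS = 5, y in [9, 10]  -> 2 point(s)
  x = 10: RHS = 4, y in [2, 17]  -> 2 point(s)
  x = 11: RHS = 6, y in [5, 14]  -> 2 point(s)
  x = 12: RHS = 17, y in [6, 13]  -> 2 point(s)
  x = 13: RHS = 5, y in [9, 10]  -> 2 point(s)
  x = 16: RHS = 5, y in [9, 10]  -> 2 point(s)
  x = 18: RHS = 0, y in [0]  -> 1 point(s)
Affine points: 23. Add the point at infinity: total = 24.

#E(F_19) = 24


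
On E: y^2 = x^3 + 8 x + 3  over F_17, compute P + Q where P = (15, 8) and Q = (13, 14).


P != Q, so use the chord formula.
s = (y2 - y1) / (x2 - x1) = (6) / (15) mod 17 = 14
x3 = s^2 - x1 - x2 mod 17 = 14^2 - 15 - 13 = 15
y3 = s (x1 - x3) - y1 mod 17 = 14 * (15 - 15) - 8 = 9

P + Q = (15, 9)


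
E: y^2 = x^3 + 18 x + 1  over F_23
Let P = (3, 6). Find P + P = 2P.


Doubling: s = (3 x1^2 + a) / (2 y1)
s = (3*3^2 + 18) / (2*6) mod 23 = 21
x3 = s^2 - 2 x1 mod 23 = 21^2 - 2*3 = 21
y3 = s (x1 - x3) - y1 mod 23 = 21 * (3 - 21) - 6 = 7

2P = (21, 7)


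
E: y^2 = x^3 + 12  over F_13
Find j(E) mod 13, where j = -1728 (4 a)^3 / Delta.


Delta = -16(4 a^3 + 27 b^2) mod 13 = 10
-1728 * (4 a)^3 = -1728 * (4*0)^3 mod 13 = 0
j = 0 * 10^(-1) mod 13 = 0

j = 0 (mod 13)


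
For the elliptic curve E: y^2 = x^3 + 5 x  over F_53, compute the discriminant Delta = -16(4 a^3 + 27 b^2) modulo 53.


4 a^3 + 27 b^2 = 4*5^3 + 27*0^2 = 500 + 0 = 500
Delta = -16 * (500) = -8000
Delta mod 53 = 3

Delta = 3 (mod 53)


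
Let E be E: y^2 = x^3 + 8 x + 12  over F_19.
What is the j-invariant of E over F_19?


Delta = -16(4 a^3 + 27 b^2) mod 19 = 5
-1728 * (4 a)^3 = -1728 * (4*8)^3 mod 19 = 12
j = 12 * 5^(-1) mod 19 = 10

j = 10 (mod 19)


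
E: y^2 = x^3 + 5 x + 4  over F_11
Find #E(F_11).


For each x in F_11, count y with y^2 = x^3 + 5 x + 4 mod 11:
  x = 0: RHS = 4, y in [2, 9]  -> 2 point(s)
  x = 2: RHS = 0, y in [0]  -> 1 point(s)
  x = 4: RHS = 0, y in [0]  -> 1 point(s)
  x = 5: RHS = 0, y in [0]  -> 1 point(s)
  x = 10: RHS = 9, y in [3, 8]  -> 2 point(s)
Affine points: 7. Add the point at infinity: total = 8.

#E(F_11) = 8


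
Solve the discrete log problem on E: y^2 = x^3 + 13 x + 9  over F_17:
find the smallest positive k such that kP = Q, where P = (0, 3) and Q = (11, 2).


Enumerate multiples of P until we hit Q = (11, 2):
  1P = (0, 3)
  2P = (8, 8)
  3P = (7, 16)
  4P = (2, 3)
  5P = (15, 14)
  6P = (11, 15)
  7P = (10, 0)
  8P = (11, 2)
Match found at i = 8.

k = 8


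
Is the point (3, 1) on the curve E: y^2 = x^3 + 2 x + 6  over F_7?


Check whether y^2 = x^3 + 2 x + 6 (mod 7) for (x, y) = (3, 1).
LHS: y^2 = 1^2 mod 7 = 1
RHS: x^3 + 2 x + 6 = 3^3 + 2*3 + 6 mod 7 = 4
LHS != RHS

No, not on the curve


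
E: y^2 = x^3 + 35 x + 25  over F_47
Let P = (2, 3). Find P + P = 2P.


Doubling: s = (3 x1^2 + a) / (2 y1)
s = (3*2^2 + 35) / (2*3) mod 47 = 0
x3 = s^2 - 2 x1 mod 47 = 0^2 - 2*2 = 43
y3 = s (x1 - x3) - y1 mod 47 = 0 * (2 - 43) - 3 = 44

2P = (43, 44)


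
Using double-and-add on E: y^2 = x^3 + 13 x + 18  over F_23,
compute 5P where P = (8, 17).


k = 5 = 101_2 (binary, LSB first: 101)
Double-and-add from P = (8, 17):
  bit 0 = 1: acc = O + (8, 17) = (8, 17)
  bit 1 = 0: acc unchanged = (8, 17)
  bit 2 = 1: acc = (8, 17) + (18, 14) = (1, 20)

5P = (1, 20)


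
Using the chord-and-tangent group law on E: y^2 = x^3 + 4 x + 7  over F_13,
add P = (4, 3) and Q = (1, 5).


P != Q, so use the chord formula.
s = (y2 - y1) / (x2 - x1) = (2) / (10) mod 13 = 8
x3 = s^2 - x1 - x2 mod 13 = 8^2 - 4 - 1 = 7
y3 = s (x1 - x3) - y1 mod 13 = 8 * (4 - 7) - 3 = 12

P + Q = (7, 12)


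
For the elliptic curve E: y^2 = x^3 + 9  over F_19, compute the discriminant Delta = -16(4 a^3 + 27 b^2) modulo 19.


4 a^3 + 27 b^2 = 4*0^3 + 27*9^2 = 0 + 2187 = 2187
Delta = -16 * (2187) = -34992
Delta mod 19 = 6

Delta = 6 (mod 19)


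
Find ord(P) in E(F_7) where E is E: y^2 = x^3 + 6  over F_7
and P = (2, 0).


Compute successive multiples of P until we hit O:
  1P = (2, 0)
  2P = O

ord(P) = 2


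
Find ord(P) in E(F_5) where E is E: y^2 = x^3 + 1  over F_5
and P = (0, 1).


Compute successive multiples of P until we hit O:
  1P = (0, 1)
  2P = (0, 4)
  3P = O

ord(P) = 3


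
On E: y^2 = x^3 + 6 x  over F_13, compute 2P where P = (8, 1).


Doubling: s = (3 x1^2 + a) / (2 y1)
s = (3*8^2 + 6) / (2*1) mod 13 = 8
x3 = s^2 - 2 x1 mod 13 = 8^2 - 2*8 = 9
y3 = s (x1 - x3) - y1 mod 13 = 8 * (8 - 9) - 1 = 4

2P = (9, 4)


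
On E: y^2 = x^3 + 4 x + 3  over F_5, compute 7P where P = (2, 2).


k = 7 = 111_2 (binary, LSB first: 111)
Double-and-add from P = (2, 2):
  bit 0 = 1: acc = O + (2, 2) = (2, 2)
  bit 1 = 1: acc = (2, 2) + (2, 3) = O
  bit 2 = 1: acc = O + (2, 2) = (2, 2)

7P = (2, 2)


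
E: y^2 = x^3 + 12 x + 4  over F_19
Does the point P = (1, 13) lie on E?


Check whether y^2 = x^3 + 12 x + 4 (mod 19) for (x, y) = (1, 13).
LHS: y^2 = 13^2 mod 19 = 17
RHS: x^3 + 12 x + 4 = 1^3 + 12*1 + 4 mod 19 = 17
LHS = RHS

Yes, on the curve


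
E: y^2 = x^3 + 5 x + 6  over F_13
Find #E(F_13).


For each x in F_13, count y with y^2 = x^3 + 5 x + 6 mod 13:
  x = 1: RHS = 12, y in [5, 8]  -> 2 point(s)
  x = 3: RHS = 9, y in [3, 10]  -> 2 point(s)
  x = 4: RHS = 12, y in [5, 8]  -> 2 point(s)
  x = 5: RHS = 0, y in [0]  -> 1 point(s)
  x = 8: RHS = 12, y in [5, 8]  -> 2 point(s)
  x = 9: RHS = 0, y in [0]  -> 1 point(s)
  x = 10: RHS = 3, y in [4, 9]  -> 2 point(s)
  x = 11: RHS = 1, y in [1, 12]  -> 2 point(s)
  x = 12: RHS = 0, y in [0]  -> 1 point(s)
Affine points: 15. Add the point at infinity: total = 16.

#E(F_13) = 16


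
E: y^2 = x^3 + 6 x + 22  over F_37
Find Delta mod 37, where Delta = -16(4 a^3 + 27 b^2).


4 a^3 + 27 b^2 = 4*6^3 + 27*22^2 = 864 + 13068 = 13932
Delta = -16 * (13932) = -222912
Delta mod 37 = 13

Delta = 13 (mod 37)


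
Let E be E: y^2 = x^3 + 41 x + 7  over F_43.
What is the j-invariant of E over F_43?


Delta = -16(4 a^3 + 27 b^2) mod 43 = 27
-1728 * (4 a)^3 = -1728 * (4*41)^3 mod 43 = 11
j = 11 * 27^(-1) mod 43 = 2

j = 2 (mod 43)


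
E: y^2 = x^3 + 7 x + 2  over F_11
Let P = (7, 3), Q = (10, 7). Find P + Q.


P != Q, so use the chord formula.
s = (y2 - y1) / (x2 - x1) = (4) / (3) mod 11 = 5
x3 = s^2 - x1 - x2 mod 11 = 5^2 - 7 - 10 = 8
y3 = s (x1 - x3) - y1 mod 11 = 5 * (7 - 8) - 3 = 3

P + Q = (8, 3)


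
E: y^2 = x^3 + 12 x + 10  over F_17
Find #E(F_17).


For each x in F_17, count y with y^2 = x^3 + 12 x + 10 mod 17:
  x = 2: RHS = 8, y in [5, 12]  -> 2 point(s)
  x = 5: RHS = 8, y in [5, 12]  -> 2 point(s)
  x = 6: RHS = 9, y in [3, 14]  -> 2 point(s)
  x = 10: RHS = 8, y in [5, 12]  -> 2 point(s)
  x = 13: RHS = 0, y in [0]  -> 1 point(s)
  x = 14: RHS = 15, y in [7, 10]  -> 2 point(s)
Affine points: 11. Add the point at infinity: total = 12.

#E(F_17) = 12


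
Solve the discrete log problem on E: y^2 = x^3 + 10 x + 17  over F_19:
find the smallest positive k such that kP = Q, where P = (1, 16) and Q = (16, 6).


Enumerate multiples of P until we hit Q = (16, 6):
  1P = (1, 16)
  2P = (18, 5)
  3P = (16, 6)
Match found at i = 3.

k = 3


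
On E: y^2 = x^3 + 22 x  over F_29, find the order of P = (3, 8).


Compute successive multiples of P until we hit O:
  1P = (3, 8)
  2P = (1, 9)
  3P = (18, 14)
  4P = (7, 2)
  5P = (14, 23)
  6P = (28, 8)
  7P = (27, 21)
  8P = (22, 24)
  ... (continuing to 20P)
  20P = O

ord(P) = 20


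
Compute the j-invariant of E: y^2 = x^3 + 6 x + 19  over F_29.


Delta = -16(4 a^3 + 27 b^2) mod 29 = 19
-1728 * (4 a)^3 = -1728 * (4*6)^3 mod 29 = 8
j = 8 * 19^(-1) mod 29 = 5

j = 5 (mod 29)


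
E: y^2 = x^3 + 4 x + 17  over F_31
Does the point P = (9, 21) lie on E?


Check whether y^2 = x^3 + 4 x + 17 (mod 31) for (x, y) = (9, 21).
LHS: y^2 = 21^2 mod 31 = 7
RHS: x^3 + 4 x + 17 = 9^3 + 4*9 + 17 mod 31 = 7
LHS = RHS

Yes, on the curve


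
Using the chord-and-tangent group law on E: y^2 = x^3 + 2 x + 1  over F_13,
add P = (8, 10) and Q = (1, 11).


P != Q, so use the chord formula.
s = (y2 - y1) / (x2 - x1) = (1) / (6) mod 13 = 11
x3 = s^2 - x1 - x2 mod 13 = 11^2 - 8 - 1 = 8
y3 = s (x1 - x3) - y1 mod 13 = 11 * (8 - 8) - 10 = 3

P + Q = (8, 3)


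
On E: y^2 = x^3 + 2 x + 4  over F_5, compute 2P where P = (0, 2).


Doubling: s = (3 x1^2 + a) / (2 y1)
s = (3*0^2 + 2) / (2*2) mod 5 = 3
x3 = s^2 - 2 x1 mod 5 = 3^2 - 2*0 = 4
y3 = s (x1 - x3) - y1 mod 5 = 3 * (0 - 4) - 2 = 1

2P = (4, 1)


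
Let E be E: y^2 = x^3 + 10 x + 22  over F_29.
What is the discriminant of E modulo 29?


4 a^3 + 27 b^2 = 4*10^3 + 27*22^2 = 4000 + 13068 = 17068
Delta = -16 * (17068) = -273088
Delta mod 29 = 5

Delta = 5 (mod 29)


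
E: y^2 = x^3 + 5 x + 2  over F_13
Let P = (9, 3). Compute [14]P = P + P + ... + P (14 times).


k = 14 = 1110_2 (binary, LSB first: 0111)
Double-and-add from P = (9, 3):
  bit 0 = 0: acc unchanged = O
  bit 1 = 1: acc = O + (12, 3) = (12, 3)
  bit 2 = 1: acc = (12, 3) + (11, 7) = (6, 12)
  bit 3 = 1: acc = (6, 12) + (7, 9) = (9, 10)

14P = (9, 10)


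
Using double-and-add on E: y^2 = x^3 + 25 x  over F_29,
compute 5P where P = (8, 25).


k = 5 = 101_2 (binary, LSB first: 101)
Double-and-add from P = (8, 25):
  bit 0 = 1: acc = O + (8, 25) = (8, 25)
  bit 1 = 0: acc unchanged = (8, 25)
  bit 2 = 1: acc = (8, 25) + (22, 2) = (27, 0)

5P = (27, 0)


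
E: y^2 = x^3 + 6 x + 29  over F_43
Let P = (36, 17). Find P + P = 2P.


Doubling: s = (3 x1^2 + a) / (2 y1)
s = (3*36^2 + 6) / (2*17) mod 43 = 26
x3 = s^2 - 2 x1 mod 43 = 26^2 - 2*36 = 2
y3 = s (x1 - x3) - y1 mod 43 = 26 * (36 - 2) - 17 = 7

2P = (2, 7)


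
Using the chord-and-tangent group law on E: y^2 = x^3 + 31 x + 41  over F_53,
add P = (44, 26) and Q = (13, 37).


P != Q, so use the chord formula.
s = (y2 - y1) / (x2 - x1) = (11) / (22) mod 53 = 27
x3 = s^2 - x1 - x2 mod 53 = 27^2 - 44 - 13 = 36
y3 = s (x1 - x3) - y1 mod 53 = 27 * (44 - 36) - 26 = 31

P + Q = (36, 31)


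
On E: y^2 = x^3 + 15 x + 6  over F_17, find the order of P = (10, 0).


Compute successive multiples of P until we hit O:
  1P = (10, 0)
  2P = O

ord(P) = 2


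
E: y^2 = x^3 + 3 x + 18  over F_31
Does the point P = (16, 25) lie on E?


Check whether y^2 = x^3 + 3 x + 18 (mod 31) for (x, y) = (16, 25).
LHS: y^2 = 25^2 mod 31 = 5
RHS: x^3 + 3 x + 18 = 16^3 + 3*16 + 18 mod 31 = 8
LHS != RHS

No, not on the curve


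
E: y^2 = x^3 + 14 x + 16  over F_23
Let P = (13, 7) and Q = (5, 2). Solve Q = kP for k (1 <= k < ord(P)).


Enumerate multiples of P until we hit Q = (5, 2):
  1P = (13, 7)
  2P = (10, 11)
  3P = (12, 7)
  4P = (21, 16)
  5P = (5, 2)
Match found at i = 5.

k = 5


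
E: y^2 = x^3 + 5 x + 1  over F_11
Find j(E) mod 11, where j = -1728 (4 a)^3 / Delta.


Delta = -16(4 a^3 + 27 b^2) mod 11 = 5
-1728 * (4 a)^3 = -1728 * (4*5)^3 mod 11 = 8
j = 8 * 5^(-1) mod 11 = 6

j = 6 (mod 11)


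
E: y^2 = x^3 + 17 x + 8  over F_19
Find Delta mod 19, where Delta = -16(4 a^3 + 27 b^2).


4 a^3 + 27 b^2 = 4*17^3 + 27*8^2 = 19652 + 1728 = 21380
Delta = -16 * (21380) = -342080
Delta mod 19 = 15

Delta = 15 (mod 19)


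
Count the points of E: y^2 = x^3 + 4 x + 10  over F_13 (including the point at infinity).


For each x in F_13, count y with y^2 = x^3 + 4 x + 10 mod 13:
  x = 0: RHS = 10, y in [6, 7]  -> 2 point(s)
  x = 2: RHS = 0, y in [0]  -> 1 point(s)
  x = 3: RHS = 10, y in [6, 7]  -> 2 point(s)
  x = 4: RHS = 12, y in [5, 8]  -> 2 point(s)
  x = 5: RHS = 12, y in [5, 8]  -> 2 point(s)
  x = 6: RHS = 3, y in [4, 9]  -> 2 point(s)
  x = 7: RHS = 4, y in [2, 11]  -> 2 point(s)
  x = 10: RHS = 10, y in [6, 7]  -> 2 point(s)
Affine points: 15. Add the point at infinity: total = 16.

#E(F_13) = 16


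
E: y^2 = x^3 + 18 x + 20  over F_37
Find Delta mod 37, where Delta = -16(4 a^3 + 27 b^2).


4 a^3 + 27 b^2 = 4*18^3 + 27*20^2 = 23328 + 10800 = 34128
Delta = -16 * (34128) = -546048
Delta mod 37 = 35

Delta = 35 (mod 37)


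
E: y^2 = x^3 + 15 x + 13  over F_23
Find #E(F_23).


For each x in F_23, count y with y^2 = x^3 + 15 x + 13 mod 23:
  x = 0: RHS = 13, y in [6, 17]  -> 2 point(s)
  x = 1: RHS = 6, y in [11, 12]  -> 2 point(s)
  x = 3: RHS = 16, y in [4, 19]  -> 2 point(s)
  x = 5: RHS = 6, y in [11, 12]  -> 2 point(s)
  x = 7: RHS = 1, y in [1, 22]  -> 2 point(s)
  x = 8: RHS = 1, y in [1, 22]  -> 2 point(s)
  x = 9: RHS = 3, y in [7, 16]  -> 2 point(s)
  x = 10: RHS = 13, y in [6, 17]  -> 2 point(s)
  x = 12: RHS = 12, y in [9, 14]  -> 2 point(s)
  x = 13: RHS = 13, y in [6, 17]  -> 2 point(s)
  x = 14: RHS = 0, y in [0]  -> 1 point(s)
  x = 15: RHS = 2, y in [5, 18]  -> 2 point(s)
  x = 16: RHS = 2, y in [5, 18]  -> 2 point(s)
  x = 17: RHS = 6, y in [11, 12]  -> 2 point(s)
  x = 19: RHS = 4, y in [2, 21]  -> 2 point(s)
Affine points: 29. Add the point at infinity: total = 30.

#E(F_23) = 30


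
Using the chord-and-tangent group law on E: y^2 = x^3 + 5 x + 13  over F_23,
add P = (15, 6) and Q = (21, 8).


P != Q, so use the chord formula.
s = (y2 - y1) / (x2 - x1) = (2) / (6) mod 23 = 8
x3 = s^2 - x1 - x2 mod 23 = 8^2 - 15 - 21 = 5
y3 = s (x1 - x3) - y1 mod 23 = 8 * (15 - 5) - 6 = 5

P + Q = (5, 5)


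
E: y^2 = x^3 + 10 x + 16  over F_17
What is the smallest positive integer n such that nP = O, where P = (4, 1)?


Compute successive multiples of P until we hit O:
  1P = (4, 1)
  2P = (0, 13)
  3P = (5, 2)
  4P = (9, 11)
  5P = (8, 8)
  6P = (7, 15)
  7P = (7, 2)
  8P = (8, 9)
  ... (continuing to 13P)
  13P = O

ord(P) = 13


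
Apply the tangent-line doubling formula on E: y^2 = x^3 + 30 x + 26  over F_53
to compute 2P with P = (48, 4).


Doubling: s = (3 x1^2 + a) / (2 y1)
s = (3*48^2 + 30) / (2*4) mod 53 = 33
x3 = s^2 - 2 x1 mod 53 = 33^2 - 2*48 = 39
y3 = s (x1 - x3) - y1 mod 53 = 33 * (48 - 39) - 4 = 28

2P = (39, 28)


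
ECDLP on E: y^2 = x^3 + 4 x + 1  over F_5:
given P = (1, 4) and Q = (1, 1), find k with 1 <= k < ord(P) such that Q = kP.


Enumerate multiples of P until we hit Q = (1, 1):
  1P = (1, 4)
  2P = (4, 4)
  3P = (0, 1)
  4P = (3, 0)
  5P = (0, 4)
  6P = (4, 1)
  7P = (1, 1)
Match found at i = 7.

k = 7


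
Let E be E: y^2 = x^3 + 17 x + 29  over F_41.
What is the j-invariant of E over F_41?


Delta = -16(4 a^3 + 27 b^2) mod 41 = 27
-1728 * (4 a)^3 = -1728 * (4*17)^3 mod 41 = 23
j = 23 * 27^(-1) mod 41 = 13

j = 13 (mod 41)


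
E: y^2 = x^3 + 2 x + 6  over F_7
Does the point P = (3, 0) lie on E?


Check whether y^2 = x^3 + 2 x + 6 (mod 7) for (x, y) = (3, 0).
LHS: y^2 = 0^2 mod 7 = 0
RHS: x^3 + 2 x + 6 = 3^3 + 2*3 + 6 mod 7 = 4
LHS != RHS

No, not on the curve


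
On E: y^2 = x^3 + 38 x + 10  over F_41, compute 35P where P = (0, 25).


k = 35 = 100011_2 (binary, LSB first: 110001)
Double-and-add from P = (0, 25):
  bit 0 = 1: acc = O + (0, 25) = (0, 25)
  bit 1 = 1: acc = (0, 25) + (32, 13) = (29, 32)
  bit 2 = 0: acc unchanged = (29, 32)
  bit 3 = 0: acc unchanged = (29, 32)
  bit 4 = 0: acc unchanged = (29, 32)
  bit 5 = 1: acc = (29, 32) + (25, 29) = (26, 1)

35P = (26, 1)


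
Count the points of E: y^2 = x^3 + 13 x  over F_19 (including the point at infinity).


For each x in F_19, count y with y^2 = x^3 + 13 x + 0 mod 19:
  x = 0: RHS = 0, y in [0]  -> 1 point(s)
  x = 3: RHS = 9, y in [3, 16]  -> 2 point(s)
  x = 5: RHS = 0, y in [0]  -> 1 point(s)
  x = 6: RHS = 9, y in [3, 16]  -> 2 point(s)
  x = 7: RHS = 16, y in [4, 15]  -> 2 point(s)
  x = 10: RHS = 9, y in [3, 16]  -> 2 point(s)
  x = 11: RHS = 11, y in [7, 12]  -> 2 point(s)
  x = 14: RHS = 0, y in [0]  -> 1 point(s)
  x = 15: RHS = 17, y in [6, 13]  -> 2 point(s)
  x = 17: RHS = 4, y in [2, 17]  -> 2 point(s)
  x = 18: RHS = 5, y in [9, 10]  -> 2 point(s)
Affine points: 19. Add the point at infinity: total = 20.

#E(F_19) = 20


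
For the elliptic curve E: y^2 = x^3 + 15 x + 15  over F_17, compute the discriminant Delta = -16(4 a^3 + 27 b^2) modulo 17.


4 a^3 + 27 b^2 = 4*15^3 + 27*15^2 = 13500 + 6075 = 19575
Delta = -16 * (19575) = -313200
Delta mod 17 = 8

Delta = 8 (mod 17)
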